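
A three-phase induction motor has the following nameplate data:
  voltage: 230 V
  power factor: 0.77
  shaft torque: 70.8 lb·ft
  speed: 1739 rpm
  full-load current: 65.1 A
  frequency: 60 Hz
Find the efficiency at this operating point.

τ = 70.8 lb·ft × 1.356 = 96 N·m
ω = 2π × 1739/60 = 182.1 rad/s; P_out = τω = 96 × 182.1 = 17482 W
P_in = √3·V_L·I_L·cosφ = 1.732 × 230 × 65.1 × 0.77 = 19969 W
η = P_out / P_in = 17482 / 19969 = 0.875 = 87.5%

87.5 %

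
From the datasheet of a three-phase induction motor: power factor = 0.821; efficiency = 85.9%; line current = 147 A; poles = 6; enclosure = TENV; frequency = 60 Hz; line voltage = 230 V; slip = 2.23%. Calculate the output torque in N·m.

336 N·m

P_in = √3·V·I·cosφ = 1.732 × 230 × 147 × 0.821 = 48077 W
P_out = η·P_in = 0.859 × 48077 = 41298 W
n_s = 120×60/6 = 1200 rpm; n = 1200×(1−0.0223) = 1173 rpm
ω = 2π×1173/60 = 122.8 rad/s
τ = P_out/ω = 41298/122.8 = 336 N·m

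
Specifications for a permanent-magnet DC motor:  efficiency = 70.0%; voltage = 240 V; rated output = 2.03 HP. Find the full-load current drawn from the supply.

9.01 A

P_out = 2.03 × 746 = 1514 W
P_in = P_out / η = 1514 / 0.700 = 2163 W
I = P_in / V = 2163 / 240 = 9.01 A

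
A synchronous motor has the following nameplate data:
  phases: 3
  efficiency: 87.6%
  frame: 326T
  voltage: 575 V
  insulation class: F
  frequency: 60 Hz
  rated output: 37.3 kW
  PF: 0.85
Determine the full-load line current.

P_out = 37.3 kW = 37300 W
P_in = P_out / η = 37300 / 0.876 = 42580 W
I_L = P_in / (√3·V_L·cosφ) = 42580 / (1.732 × 575 × 0.85) = 50.3 A

50.3 A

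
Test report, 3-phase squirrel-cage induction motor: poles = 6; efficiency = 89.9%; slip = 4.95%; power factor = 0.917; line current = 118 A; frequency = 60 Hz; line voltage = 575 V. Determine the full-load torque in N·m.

P_in = √3·V·I·cosφ = 1.732 × 575 × 118 × 0.917 = 107762 W
P_out = η·P_in = 0.899 × 107762 = 96878 W
n_s = 120×60/6 = 1200 rpm; n = 1200×(1−0.0495) = 1141 rpm
ω = 2π×1141/60 = 119.5 rad/s
τ = P_out/ω = 96878/119.5 = 811 N·m

811 N·m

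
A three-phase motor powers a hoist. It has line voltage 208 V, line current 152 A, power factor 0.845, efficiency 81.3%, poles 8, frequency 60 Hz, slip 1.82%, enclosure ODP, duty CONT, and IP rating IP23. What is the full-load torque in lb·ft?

300 lb·ft

P_in = √3·V·I·cosφ = 1.732 × 208 × 152 × 0.845 = 46271 W
P_out = η·P_in = 0.813 × 46271 = 37618 W
n_s = 120×60/8 = 900 rpm; n = 900×(1−0.0182) = 884 rpm
ω = 2π×884/60 = 92.57 rad/s
τ = P_out/ω = 37618/92.57 = 406.4 N·m
In lb·ft: 406.4/1.356 = 300 lb·ft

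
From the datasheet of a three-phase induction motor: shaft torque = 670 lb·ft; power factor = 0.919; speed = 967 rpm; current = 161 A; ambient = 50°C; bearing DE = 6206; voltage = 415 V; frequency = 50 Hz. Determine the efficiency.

τ = 670 lb·ft × 1.356 = 908.5 N·m
ω = 2π × 967/60 = 101.3 rad/s; P_out = τω = 908.5 × 101.3 = 92031 W
P_in = √3·V_L·I_L·cosφ = 1.732 × 415 × 161 × 0.919 = 106350 W
η = P_out / P_in = 92031 / 106350 = 0.865 = 86.5%

86.5 %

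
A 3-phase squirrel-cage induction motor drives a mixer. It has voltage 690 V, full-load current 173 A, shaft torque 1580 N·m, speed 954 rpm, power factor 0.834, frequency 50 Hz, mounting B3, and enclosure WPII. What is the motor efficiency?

ω = 2π × 954/60 = 99.9 rad/s; P_out = τω = 1580 × 99.9 = 157842 W
P_in = √3·V_L·I_L·cosφ = 1.732 × 690 × 173 × 0.834 = 172429 W
η = P_out / P_in = 157842 / 172429 = 0.915 = 91.5%

91.5 %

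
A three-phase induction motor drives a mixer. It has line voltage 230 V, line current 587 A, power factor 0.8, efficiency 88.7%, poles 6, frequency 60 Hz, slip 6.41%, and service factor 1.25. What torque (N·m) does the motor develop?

P_in = √3·V·I·cosφ = 1.732 × 230 × 587 × 0.8 = 187070 W
P_out = η·P_in = 0.887 × 187070 = 165931 W
n_s = 120×60/6 = 1200 rpm; n = 1200×(1−0.0641) = 1123 rpm
ω = 2π×1123/60 = 117.6 rad/s
τ = P_out/ω = 165931/117.6 = 1410 N·m

1410 N·m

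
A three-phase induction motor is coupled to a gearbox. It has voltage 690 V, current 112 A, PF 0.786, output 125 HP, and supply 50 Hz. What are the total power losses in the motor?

12000 W

P_in = √3·V·I·cosφ = 1.732×690×112×0.786 = 105205 W
P_out = 125×746 = 93250 W
Losses = P_in − P_out = 105205 − 93250 = 11955 W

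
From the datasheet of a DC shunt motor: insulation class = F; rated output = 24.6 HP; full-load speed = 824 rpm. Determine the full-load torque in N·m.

213 N·m

P_out = 24.6 × 746 = 18352 W
ω = 2π × 824/60 = 86.29 rad/s
τ = P_out/ω = 18352/86.29 = 213 N·m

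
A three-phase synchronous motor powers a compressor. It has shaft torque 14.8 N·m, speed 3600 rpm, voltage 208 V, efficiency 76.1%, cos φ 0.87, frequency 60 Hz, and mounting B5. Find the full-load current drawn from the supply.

ω = 2π×3600/60 = 377 rad/s; P_out = τω = 14.8 × 377 = 5580 W
P_in = P_out / η = 5580 / 0.761 = 7332 W
I_L = P_in / (√3·V_L·cosφ) = 7332 / (1.732 × 208 × 0.87) = 23.4 A

23.4 A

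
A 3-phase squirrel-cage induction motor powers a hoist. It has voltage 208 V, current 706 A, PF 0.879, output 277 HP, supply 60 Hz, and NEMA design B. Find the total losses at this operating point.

P_in = √3·V·I·cosφ = 1.732×208×706×0.879 = 223566 W
P_out = 277×746 = 206642 W
Losses = P_in − P_out = 223566 − 206642 = 16924 W

16900 W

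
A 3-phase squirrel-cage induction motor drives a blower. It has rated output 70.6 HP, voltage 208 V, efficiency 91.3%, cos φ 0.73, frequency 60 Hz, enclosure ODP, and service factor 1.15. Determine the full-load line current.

P_out = 70.6 × 746 = 52668 W
P_in = P_out / η = 52668 / 0.913 = 57687 W
I_L = P_in / (√3·V_L·cosφ) = 57687 / (1.732 × 208 × 0.73) = 219 A

219 A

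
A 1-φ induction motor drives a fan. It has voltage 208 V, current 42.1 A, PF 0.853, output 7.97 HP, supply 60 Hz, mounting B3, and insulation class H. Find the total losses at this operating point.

1.52 kW

P_in = V·I·cosφ = 208×42.1×0.853 = 7470 W
P_out = 7.97×746 = 5946 W
Losses = P_in − P_out = 7470 − 5946 = 1524 W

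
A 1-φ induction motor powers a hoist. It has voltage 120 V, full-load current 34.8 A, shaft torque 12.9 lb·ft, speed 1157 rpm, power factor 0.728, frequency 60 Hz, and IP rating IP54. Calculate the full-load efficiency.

τ = 12.9 lb·ft × 1.356 = 17.49 N·m
ω = 2π × 1157/60 = 121.2 rad/s; P_out = τω = 17.49 × 121.2 = 2120 W
P_in = V·I·cosφ = 120 × 34.8 × 0.728 = 3040 W
η = P_out / P_in = 2120 / 3040 = 0.697 = 69.7%

69.7 %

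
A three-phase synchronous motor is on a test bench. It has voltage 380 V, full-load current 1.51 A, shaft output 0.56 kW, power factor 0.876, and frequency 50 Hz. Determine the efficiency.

64.3 %

P_out = 0.56 kW = 560 W
P_in = √3·V_L·I_L·cosφ = 1.732 × 380 × 1.51 × 0.876 = 871 W
η = P_out / P_in = 560 / 871 = 0.643 = 64.3%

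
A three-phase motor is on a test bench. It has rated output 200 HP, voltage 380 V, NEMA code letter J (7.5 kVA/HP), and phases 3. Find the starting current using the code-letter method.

2280 A

S_LR = 7.5 × 200 = 1500 kVA
I_LR = S_LR/(√3·V_L) = 1500000/(1.732×380) = 2280 A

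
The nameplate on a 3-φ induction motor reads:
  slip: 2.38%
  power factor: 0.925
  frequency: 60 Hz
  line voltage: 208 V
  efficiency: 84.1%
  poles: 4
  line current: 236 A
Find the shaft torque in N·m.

359 N·m

P_in = √3·V·I·cosφ = 1.732 × 208 × 236 × 0.925 = 78644 W
P_out = η·P_in = 0.841 × 78644 = 66140 W
n_s = 120×60/4 = 1800 rpm; n = 1800×(1−0.0238) = 1757 rpm
ω = 2π×1757/60 = 184 rad/s
τ = P_out/ω = 66140/184 = 359 N·m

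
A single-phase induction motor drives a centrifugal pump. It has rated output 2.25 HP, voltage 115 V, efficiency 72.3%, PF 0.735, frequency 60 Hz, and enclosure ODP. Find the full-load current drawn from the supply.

P_out = 2.25 × 746 = 1679 W
P_in = P_out / η = 1679 / 0.723 = 2322 W
I = P_in / (V·cosφ) = 2322 / (115 × 0.735) = 27.5 A

27.5 A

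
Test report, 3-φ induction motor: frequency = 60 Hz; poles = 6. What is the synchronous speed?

n_s = 120f/p = 120×60/6 = 1200 rpm

1200 rpm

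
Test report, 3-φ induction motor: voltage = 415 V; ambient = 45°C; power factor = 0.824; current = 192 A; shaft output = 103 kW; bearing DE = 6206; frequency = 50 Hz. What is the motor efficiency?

P_out = 103 kW = 103000 W
P_in = √3·V_L·I_L·cosφ = 1.732 × 415 × 192 × 0.824 = 113717 W
η = P_out / P_in = 103000 / 113717 = 0.906 = 90.6%

90.6 %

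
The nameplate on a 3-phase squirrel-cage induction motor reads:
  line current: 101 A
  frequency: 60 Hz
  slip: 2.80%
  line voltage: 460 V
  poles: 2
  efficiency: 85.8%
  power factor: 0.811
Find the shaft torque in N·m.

153 N·m

P_in = √3·V·I·cosφ = 1.732 × 460 × 101 × 0.811 = 65260 W
P_out = η·P_in = 0.858 × 65260 = 55993 W
n_s = 120×60/2 = 3600 rpm; n = 3600×(1−0.028) = 3499 rpm
ω = 2π×3499/60 = 366.4 rad/s
τ = P_out/ω = 55993/366.4 = 153 N·m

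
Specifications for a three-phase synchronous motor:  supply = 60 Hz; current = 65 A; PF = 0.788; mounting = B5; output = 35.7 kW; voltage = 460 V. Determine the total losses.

P_in = √3·V·I·cosφ = 1.732×460×65×0.788 = 40808 W
P_out = 35700 W
Losses = P_in − P_out = 40808 − 35700 = 5108 W

5110 W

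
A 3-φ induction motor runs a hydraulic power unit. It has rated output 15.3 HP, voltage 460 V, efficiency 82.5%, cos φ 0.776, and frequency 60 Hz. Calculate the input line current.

P_out = 15.3 × 746 = 11414 W
P_in = P_out / η = 11414 / 0.825 = 13835 W
I_L = P_in / (√3·V_L·cosφ) = 13835 / (1.732 × 460 × 0.776) = 22.4 A

22.4 A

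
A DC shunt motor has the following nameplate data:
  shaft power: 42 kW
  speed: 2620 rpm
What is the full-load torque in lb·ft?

ω = 2π × 2620/60 = 274.4 rad/s
τ = P/ω = 42000/274.4 = 153.1 N·m
In lb·ft: 153.1/1.356 = 113 lb·ft

113 lb·ft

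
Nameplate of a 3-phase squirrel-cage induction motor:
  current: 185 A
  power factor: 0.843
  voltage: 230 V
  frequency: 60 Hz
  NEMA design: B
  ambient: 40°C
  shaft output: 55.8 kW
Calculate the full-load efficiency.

89.8 %

P_out = 55.8 kW = 55800 W
P_in = √3·V_L·I_L·cosφ = 1.732 × 230 × 185 × 0.843 = 62126 W
η = P_out / P_in = 55800 / 62126 = 0.898 = 89.8%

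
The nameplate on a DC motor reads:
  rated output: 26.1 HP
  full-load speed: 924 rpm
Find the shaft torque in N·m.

P_out = 26.1 × 746 = 19471 W
ω = 2π × 924/60 = 96.76 rad/s
τ = P_out/ω = 19471/96.76 = 201 N·m

201 N·m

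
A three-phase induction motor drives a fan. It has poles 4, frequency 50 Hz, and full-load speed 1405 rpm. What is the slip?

n_s = 120f/p = 120×50/4 = 1500 rpm
s = (n_s − n)/n_s = (1500 − 1405)/1500 = 0.0633

6.33 %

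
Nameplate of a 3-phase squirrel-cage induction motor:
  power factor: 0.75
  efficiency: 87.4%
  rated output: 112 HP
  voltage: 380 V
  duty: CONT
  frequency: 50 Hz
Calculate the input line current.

P_out = 112 × 746 = 83552 W
P_in = P_out / η = 83552 / 0.874 = 95597 W
I_L = P_in / (√3·V_L·cosφ) = 95597 / (1.732 × 380 × 0.75) = 194 A

194 A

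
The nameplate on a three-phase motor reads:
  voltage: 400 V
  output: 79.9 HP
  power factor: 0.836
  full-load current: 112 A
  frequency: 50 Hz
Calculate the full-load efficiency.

P_out = 79.9 × 746 = 59605 W
P_in = √3·V_L·I_L·cosφ = 1.732 × 400 × 112 × 0.836 = 64868 W
η = P_out / P_in = 59605 / 64868 = 0.919 = 91.9%

91.9 %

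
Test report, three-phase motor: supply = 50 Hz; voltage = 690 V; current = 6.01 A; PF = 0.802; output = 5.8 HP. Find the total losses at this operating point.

1430 W

P_in = √3·V·I·cosφ = 1.732×690×6.01×0.802 = 5760 W
P_out = 5.8×746 = 4327 W
Losses = P_in − P_out = 5760 − 4327 = 1433 W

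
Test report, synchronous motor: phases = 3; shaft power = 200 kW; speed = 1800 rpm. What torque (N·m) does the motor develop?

1060 N·m

ω = 2π × 1800/60 = 188.5 rad/s
τ = P/ω = 200000/188.5 = 1060 N·m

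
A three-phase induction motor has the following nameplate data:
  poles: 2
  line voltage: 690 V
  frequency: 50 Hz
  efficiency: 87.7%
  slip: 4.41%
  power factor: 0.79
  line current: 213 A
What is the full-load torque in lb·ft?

P_in = √3·V·I·cosφ = 1.732 × 690 × 213 × 0.79 = 201096 W
P_out = η·P_in = 0.877 × 201096 = 176361 W
n_s = 120×50/2 = 3000 rpm; n = 3000×(1−0.0441) = 2868 rpm
ω = 2π×2868/60 = 300.3 rad/s
τ = P_out/ω = 176361/300.3 = 587.3 N·m
In lb·ft: 587.3/1.356 = 433 lb·ft

433 lb·ft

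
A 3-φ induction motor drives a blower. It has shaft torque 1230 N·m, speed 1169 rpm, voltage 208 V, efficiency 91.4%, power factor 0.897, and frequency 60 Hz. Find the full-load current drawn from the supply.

ω = 2π×1169/60 = 122.4 rad/s; P_out = τω = 1230 × 122.4 = 150552 W
P_in = P_out / η = 150552 / 0.914 = 164718 W
I_L = P_in / (√3·V_L·cosφ) = 164718 / (1.732 × 208 × 0.897) = 510 A

510 A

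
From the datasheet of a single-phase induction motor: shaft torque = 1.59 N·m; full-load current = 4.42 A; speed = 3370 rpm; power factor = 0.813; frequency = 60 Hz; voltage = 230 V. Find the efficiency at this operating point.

67.9 %

ω = 2π × 3370/60 = 352.9 rad/s; P_out = τω = 1.59 × 352.9 = 561 W
P_in = V·I·cosφ = 230 × 4.42 × 0.813 = 826 W
η = P_out / P_in = 561 / 826 = 0.679 = 67.9%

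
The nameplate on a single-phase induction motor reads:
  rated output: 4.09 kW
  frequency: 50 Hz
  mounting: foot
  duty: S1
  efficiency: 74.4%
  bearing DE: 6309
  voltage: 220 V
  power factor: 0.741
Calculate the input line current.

33.7 A

P_out = 4.09 kW = 4090 W
P_in = P_out / η = 4090 / 0.744 = 5497 W
I = P_in / (V·cosφ) = 5497 / (220 × 0.741) = 33.7 A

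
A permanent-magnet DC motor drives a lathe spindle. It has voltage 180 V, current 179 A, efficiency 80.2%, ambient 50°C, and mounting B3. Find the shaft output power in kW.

25.8 kW

P_in = V·I = 180 × 179 = 32220 W
P_out = η·P_in = 0.802 × 32220 = 25840 W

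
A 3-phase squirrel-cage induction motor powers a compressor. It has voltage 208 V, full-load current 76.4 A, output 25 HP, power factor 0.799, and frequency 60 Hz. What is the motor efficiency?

P_out = 25 × 746 = 18650 W
P_in = √3·V_L·I_L·cosφ = 1.732 × 208 × 76.4 × 0.799 = 21991 W
η = P_out / P_in = 18650 / 21991 = 0.848 = 84.8%

84.8 %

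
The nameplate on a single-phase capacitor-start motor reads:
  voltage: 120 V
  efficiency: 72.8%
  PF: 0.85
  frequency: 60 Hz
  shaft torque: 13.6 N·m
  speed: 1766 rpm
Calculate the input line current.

33.9 A

ω = 2π×1766/60 = 184.9 rad/s; P_out = τω = 13.6 × 184.9 = 2515 W
P_in = P_out / η = 2515 / 0.728 = 3455 W
I = P_in / (V·cosφ) = 3455 / (120 × 0.85) = 33.9 A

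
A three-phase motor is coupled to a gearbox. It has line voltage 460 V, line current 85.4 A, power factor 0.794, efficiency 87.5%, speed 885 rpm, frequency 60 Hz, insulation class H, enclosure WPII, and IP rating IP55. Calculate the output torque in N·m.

510 N·m

P_in = √3·V·I·cosφ = 1.732 × 460 × 85.4 × 0.794 = 54024 W
P_out = η·P_in = 0.875 × 54024 = 47271 W
n = 885 rpm
ω = 2π×885/60 = 92.68 rad/s
τ = P_out/ω = 47271/92.68 = 510 N·m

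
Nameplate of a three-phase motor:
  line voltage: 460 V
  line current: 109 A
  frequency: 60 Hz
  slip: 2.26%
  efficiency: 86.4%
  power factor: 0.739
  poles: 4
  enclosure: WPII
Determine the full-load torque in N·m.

301 N·m

P_in = √3·V·I·cosφ = 1.732 × 460 × 109 × 0.739 = 64177 W
P_out = η·P_in = 0.864 × 64177 = 55449 W
n_s = 120×60/4 = 1800 rpm; n = 1800×(1−0.0226) = 1759 rpm
ω = 2π×1759/60 = 184.2 rad/s
τ = P_out/ω = 55449/184.2 = 301 N·m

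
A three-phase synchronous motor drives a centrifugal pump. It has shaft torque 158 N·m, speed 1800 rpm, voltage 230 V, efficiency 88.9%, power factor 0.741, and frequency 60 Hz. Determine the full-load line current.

ω = 2π×1800/60 = 188.5 rad/s; P_out = τω = 158 × 188.5 = 29783 W
P_in = P_out / η = 29783 / 0.889 = 33502 W
I_L = P_in / (√3·V_L·cosφ) = 33502 / (1.732 × 230 × 0.741) = 113 A

113 A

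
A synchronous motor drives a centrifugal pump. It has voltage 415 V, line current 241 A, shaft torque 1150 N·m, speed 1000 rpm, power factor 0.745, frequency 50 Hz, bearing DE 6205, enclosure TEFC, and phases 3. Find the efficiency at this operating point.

93.3 %

ω = 2π × 1000/60 = 104.7 rad/s; P_out = τω = 1150 × 104.7 = 120405 W
P_in = √3·V_L·I_L·cosφ = 1.732 × 415 × 241 × 0.745 = 129053 W
η = P_out / P_in = 120405 / 129053 = 0.933 = 93.3%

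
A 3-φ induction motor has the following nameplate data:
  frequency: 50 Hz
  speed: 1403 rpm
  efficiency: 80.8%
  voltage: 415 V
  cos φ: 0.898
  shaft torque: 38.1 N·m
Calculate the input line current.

10.7 A

ω = 2π×1403/60 = 146.9 rad/s; P_out = τω = 38.1 × 146.9 = 5597 W
P_in = P_out / η = 5597 / 0.808 = 6927 W
I_L = P_in / (√3·V_L·cosφ) = 6927 / (1.732 × 415 × 0.898) = 10.7 A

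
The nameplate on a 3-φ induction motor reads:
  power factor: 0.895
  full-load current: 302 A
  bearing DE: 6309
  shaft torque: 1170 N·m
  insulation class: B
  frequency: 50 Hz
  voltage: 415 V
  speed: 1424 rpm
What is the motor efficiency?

ω = 2π × 1424/60 = 149.1 rad/s; P_out = τω = 1170 × 149.1 = 174447 W
P_in = √3·V_L·I_L·cosφ = 1.732 × 415 × 302 × 0.895 = 194279 W
η = P_out / P_in = 174447 / 194279 = 0.898 = 89.8%

89.8 %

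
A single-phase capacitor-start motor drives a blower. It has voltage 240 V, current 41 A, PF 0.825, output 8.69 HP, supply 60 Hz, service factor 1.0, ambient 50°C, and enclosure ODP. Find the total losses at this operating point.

P_in = V·I·cosφ = 240×41×0.825 = 8118 W
P_out = 8.69×746 = 6483 W
Losses = P_in − P_out = 8118 − 6483 = 1635 W

1640 W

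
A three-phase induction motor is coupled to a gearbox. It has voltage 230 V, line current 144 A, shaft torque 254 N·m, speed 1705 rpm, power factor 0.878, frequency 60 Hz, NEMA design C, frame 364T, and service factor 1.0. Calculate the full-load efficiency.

ω = 2π × 1705/60 = 178.5 rad/s; P_out = τω = 254 × 178.5 = 45339 W
P_in = √3·V_L·I_L·cosφ = 1.732 × 230 × 144 × 0.878 = 50365 W
η = P_out / P_in = 45339 / 50365 = 0.900 = 90.0%

90.0 %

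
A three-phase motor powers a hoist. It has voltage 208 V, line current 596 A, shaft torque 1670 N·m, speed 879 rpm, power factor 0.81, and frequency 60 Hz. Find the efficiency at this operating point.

88.4 %

ω = 2π × 879/60 = 92.05 rad/s; P_out = τω = 1670 × 92.05 = 153724 W
P_in = √3·V_L·I_L·cosφ = 1.732 × 208 × 596 × 0.81 = 173917 W
η = P_out / P_in = 153724 / 173917 = 0.884 = 88.4%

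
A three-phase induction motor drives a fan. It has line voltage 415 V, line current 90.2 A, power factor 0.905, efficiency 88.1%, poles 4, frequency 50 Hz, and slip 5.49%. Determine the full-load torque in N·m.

P_in = √3·V·I·cosφ = 1.732 × 415 × 90.2 × 0.905 = 58675 W
P_out = η·P_in = 0.881 × 58675 = 51693 W
n_s = 120×50/4 = 1500 rpm; n = 1500×(1−0.0549) = 1418 rpm
ω = 2π×1418/60 = 148.5 rad/s
τ = P_out/ω = 51693/148.5 = 348 N·m

348 N·m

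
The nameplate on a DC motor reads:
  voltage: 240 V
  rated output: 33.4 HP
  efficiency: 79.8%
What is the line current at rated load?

130 A

P_out = 33.4 × 746 = 24916 W
P_in = P_out / η = 24916 / 0.798 = 31223 W
I = P_in / V = 31223 / 240 = 130 A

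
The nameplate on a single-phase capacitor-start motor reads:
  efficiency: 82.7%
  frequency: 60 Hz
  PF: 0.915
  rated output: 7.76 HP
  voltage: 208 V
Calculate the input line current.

P_out = 7.76 × 746 = 5789 W
P_in = P_out / η = 5789 / 0.827 = 7000 W
I = P_in / (V·cosφ) = 7000 / (208 × 0.915) = 36.8 A

36.8 A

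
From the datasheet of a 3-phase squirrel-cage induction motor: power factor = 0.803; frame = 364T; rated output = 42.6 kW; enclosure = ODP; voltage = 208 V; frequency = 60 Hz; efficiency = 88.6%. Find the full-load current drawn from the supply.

P_out = 42.6 kW = 42600 W
P_in = P_out / η = 42600 / 0.886 = 48081 W
I_L = P_in / (√3·V_L·cosφ) = 48081 / (1.732 × 208 × 0.803) = 166 A

166 A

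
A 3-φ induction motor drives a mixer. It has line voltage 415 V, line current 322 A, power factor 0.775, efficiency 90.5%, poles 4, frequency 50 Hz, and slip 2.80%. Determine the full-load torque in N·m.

1060 N·m

P_in = √3·V·I·cosφ = 1.732 × 415 × 322 × 0.775 = 179372 W
P_out = η·P_in = 0.905 × 179372 = 162332 W
n_s = 120×50/4 = 1500 rpm; n = 1500×(1−0.028) = 1458 rpm
ω = 2π×1458/60 = 152.7 rad/s
τ = P_out/ω = 162332/152.7 = 1060 N·m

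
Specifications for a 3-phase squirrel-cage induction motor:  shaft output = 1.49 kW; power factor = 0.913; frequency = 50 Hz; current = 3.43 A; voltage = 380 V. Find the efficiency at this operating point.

72.3 %

P_out = 1.49 kW = 1490 W
P_in = √3·V_L·I_L·cosφ = 1.732 × 380 × 3.43 × 0.913 = 2061 W
η = P_out / P_in = 1490 / 2061 = 0.723 = 72.3%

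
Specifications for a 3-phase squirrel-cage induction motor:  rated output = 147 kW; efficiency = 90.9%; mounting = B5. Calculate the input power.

162 kW

P_out = 147000 W
P_in = P_out/η = 147000/0.909 = 161716 W = 162 kW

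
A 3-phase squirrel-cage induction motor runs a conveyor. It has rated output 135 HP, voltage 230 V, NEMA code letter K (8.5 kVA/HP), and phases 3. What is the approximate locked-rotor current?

2880 A

S_LR = 8.5 × 135 = 1147.5 kVA
I_LR = S_LR/(√3·V_L) = 1147500/(1.732×230) = 2880 A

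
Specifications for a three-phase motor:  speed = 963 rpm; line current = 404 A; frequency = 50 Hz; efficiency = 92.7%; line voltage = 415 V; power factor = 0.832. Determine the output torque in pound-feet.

P_in = √3·V·I·cosφ = 1.732 × 415 × 404 × 0.832 = 241602 W
P_out = η·P_in = 0.927 × 241602 = 223965 W
n = 963 rpm
ω = 2π×963/60 = 100.8 rad/s
τ = P_out/ω = 223965/100.8 = 2222 N·m
In lb·ft: 2222/1.356 = 1640 lb·ft

1640 lb·ft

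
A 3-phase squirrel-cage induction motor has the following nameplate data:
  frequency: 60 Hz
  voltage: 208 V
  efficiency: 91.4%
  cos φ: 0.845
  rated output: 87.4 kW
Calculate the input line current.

P_out = 87.4 kW = 87400 W
P_in = P_out / η = 87400 / 0.914 = 95624 W
I_L = P_in / (√3·V_L·cosφ) = 95624 / (1.732 × 208 × 0.845) = 314 A

314 A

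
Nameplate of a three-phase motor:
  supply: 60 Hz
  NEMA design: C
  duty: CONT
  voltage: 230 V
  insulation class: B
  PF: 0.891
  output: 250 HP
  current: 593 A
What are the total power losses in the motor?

P_in = √3·V·I·cosφ = 1.732×230×593×0.891 = 210479 W
P_out = 250×746 = 186500 W
Losses = P_in − P_out = 210479 − 186500 = 23979 W

24000 W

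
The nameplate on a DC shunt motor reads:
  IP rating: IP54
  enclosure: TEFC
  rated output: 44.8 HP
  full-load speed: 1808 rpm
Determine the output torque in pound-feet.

P_out = 44.8 × 746 = 33421 W
ω = 2π × 1808/60 = 189.3 rad/s
τ = P_out/ω = 33421/189.3 = 176.6 N·m
In lb·ft: 176.6/1.356 = 130 lb·ft

130 lb·ft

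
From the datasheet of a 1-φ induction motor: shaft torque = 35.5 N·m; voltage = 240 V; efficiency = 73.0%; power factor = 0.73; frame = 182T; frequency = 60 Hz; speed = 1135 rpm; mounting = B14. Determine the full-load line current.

33 A

ω = 2π×1135/60 = 118.9 rad/s; P_out = τω = 35.5 × 118.9 = 4221 W
P_in = P_out / η = 4221 / 0.730 = 5782 W
I = P_in / (V·cosφ) = 5782 / (240 × 0.73) = 33 A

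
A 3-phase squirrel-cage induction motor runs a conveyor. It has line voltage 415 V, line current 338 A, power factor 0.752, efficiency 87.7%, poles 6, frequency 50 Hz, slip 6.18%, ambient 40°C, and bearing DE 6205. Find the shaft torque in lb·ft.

P_in = √3·V·I·cosφ = 1.732 × 415 × 338 × 0.752 = 182697 W
P_out = η·P_in = 0.877 × 182697 = 160225 W
n_s = 120×50/6 = 1000 rpm; n = 1000×(1−0.0618) = 938 rpm
ω = 2π×938/60 = 98.23 rad/s
τ = P_out/ω = 160225/98.23 = 1631 N·m
In lb·ft: 1631/1.356 = 1200 lb·ft

1200 lb·ft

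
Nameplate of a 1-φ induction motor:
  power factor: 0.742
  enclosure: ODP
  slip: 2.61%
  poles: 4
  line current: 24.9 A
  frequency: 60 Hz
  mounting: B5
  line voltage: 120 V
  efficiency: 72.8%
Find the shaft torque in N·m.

8.79 N·m

P_in = V·I·cosφ = 120 × 24.9 × 0.742 = 2217 W
P_out = η·P_in = 0.728 × 2217 = 1614 W
n_s = 120×60/4 = 1800 rpm; n = 1800×(1−0.0261) = 1753 rpm
ω = 2π×1753/60 = 183.6 rad/s
τ = P_out/ω = 1614/183.6 = 8.79 N·m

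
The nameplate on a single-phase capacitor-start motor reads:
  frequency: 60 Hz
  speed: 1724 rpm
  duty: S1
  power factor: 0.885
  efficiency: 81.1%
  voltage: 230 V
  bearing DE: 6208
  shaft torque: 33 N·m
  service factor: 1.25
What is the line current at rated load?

36.1 A

ω = 2π×1724/60 = 180.5 rad/s; P_out = τω = 33 × 180.5 = 5957 W
P_in = P_out / η = 5957 / 0.811 = 7345 W
I = P_in / (V·cosφ) = 7345 / (230 × 0.885) = 36.1 A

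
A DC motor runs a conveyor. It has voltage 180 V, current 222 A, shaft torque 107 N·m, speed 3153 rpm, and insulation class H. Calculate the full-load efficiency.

ω = 2π × 3153/60 = 330.2 rad/s; P_out = τω = 107 × 330.2 = 35331 W
P_in = V·I = 180 × 222 = 39960 W
η = P_out / P_in = 35331 / 39960 = 0.884 = 88.4%

88.4 %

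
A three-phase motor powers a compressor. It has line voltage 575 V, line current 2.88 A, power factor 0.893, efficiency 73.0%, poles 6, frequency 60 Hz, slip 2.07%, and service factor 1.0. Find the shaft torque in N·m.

P_in = √3·V·I·cosφ = 1.732 × 575 × 2.88 × 0.893 = 2561 W
P_out = η·P_in = 0.73 × 2561 = 1870 W
n_s = 120×60/6 = 1200 rpm; n = 1200×(1−0.0207) = 1175 rpm
ω = 2π×1175/60 = 123 rad/s
τ = P_out/ω = 1870/123 = 15.2 N·m

15.2 N·m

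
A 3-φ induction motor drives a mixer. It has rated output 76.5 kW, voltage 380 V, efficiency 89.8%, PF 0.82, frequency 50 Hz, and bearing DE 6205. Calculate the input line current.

P_out = 76.5 kW = 76500 W
P_in = P_out / η = 76500 / 0.898 = 85189 W
I_L = P_in / (√3·V_L·cosφ) = 85189 / (1.732 × 380 × 0.82) = 158 A

158 A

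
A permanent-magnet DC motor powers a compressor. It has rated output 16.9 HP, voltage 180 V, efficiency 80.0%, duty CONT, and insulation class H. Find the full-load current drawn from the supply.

87.6 A

P_out = 16.9 × 746 = 12607 W
P_in = P_out / η = 12607 / 0.800 = 15759 W
I = P_in / V = 15759 / 180 = 87.6 A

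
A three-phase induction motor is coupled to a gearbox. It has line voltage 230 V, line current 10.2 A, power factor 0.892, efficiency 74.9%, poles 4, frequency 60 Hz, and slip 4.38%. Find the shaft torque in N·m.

P_in = √3·V·I·cosφ = 1.732 × 230 × 10.2 × 0.892 = 3624 W
P_out = η·P_in = 0.749 × 3624 = 2714 W
n_s = 120×60/4 = 1800 rpm; n = 1800×(1−0.0438) = 1721 rpm
ω = 2π×1721/60 = 180.2 rad/s
τ = P_out/ω = 2714/180.2 = 15.1 N·m

15.1 N·m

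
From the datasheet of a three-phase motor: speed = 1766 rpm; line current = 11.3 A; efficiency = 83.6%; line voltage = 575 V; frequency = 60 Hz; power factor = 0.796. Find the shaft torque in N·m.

P_in = √3·V·I·cosφ = 1.732 × 575 × 11.3 × 0.796 = 8958 W
P_out = η·P_in = 0.836 × 8958 = 7489 W
n = 1766 rpm
ω = 2π×1766/60 = 184.9 rad/s
τ = P_out/ω = 7489/184.9 = 40.5 N·m

40.5 N·m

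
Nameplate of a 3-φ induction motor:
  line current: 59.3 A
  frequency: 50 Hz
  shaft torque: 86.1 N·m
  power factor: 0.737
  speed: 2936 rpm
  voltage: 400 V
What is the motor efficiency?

ω = 2π × 2936/60 = 307.5 rad/s; P_out = τω = 86.1 × 307.5 = 26476 W
P_in = √3·V_L·I_L·cosφ = 1.732 × 400 × 59.3 × 0.737 = 30278 W
η = P_out / P_in = 26476 / 30278 = 0.874 = 87.4%

87.4 %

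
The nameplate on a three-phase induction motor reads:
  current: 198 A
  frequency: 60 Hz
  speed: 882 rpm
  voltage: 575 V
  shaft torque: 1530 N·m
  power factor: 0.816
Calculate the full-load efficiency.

87.8 %

ω = 2π × 882/60 = 92.36 rad/s; P_out = τω = 1530 × 92.36 = 141311 W
P_in = √3·V_L·I_L·cosφ = 1.732 × 575 × 198 × 0.816 = 160906 W
η = P_out / P_in = 141311 / 160906 = 0.878 = 87.8%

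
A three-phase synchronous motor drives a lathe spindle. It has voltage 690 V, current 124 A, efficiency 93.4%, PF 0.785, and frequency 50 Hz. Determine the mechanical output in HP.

P_in = √3·V·I·cosφ = 1.732 × 690 × 124 × 0.785 = 116329 W
P_out = η·P_in = 0.934 × 116329 = 108651 W
= 108651/746 = 146 HP

146 HP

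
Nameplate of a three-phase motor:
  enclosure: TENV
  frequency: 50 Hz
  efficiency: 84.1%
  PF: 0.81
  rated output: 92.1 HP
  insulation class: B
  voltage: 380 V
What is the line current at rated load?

P_out = 92.1 × 746 = 68707 W
P_in = P_out / η = 68707 / 0.841 = 81697 W
I_L = P_in / (√3·V_L·cosφ) = 81697 / (1.732 × 380 × 0.81) = 153 A

153 A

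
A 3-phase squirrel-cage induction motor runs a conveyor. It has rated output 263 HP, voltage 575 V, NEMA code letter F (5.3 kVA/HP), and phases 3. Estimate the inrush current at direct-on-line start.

1400 A

S_LR = 5.3 × 263 = 1393.9 kVA
I_LR = S_LR/(√3·V_L) = 1393900/(1.732×575) = 1400 A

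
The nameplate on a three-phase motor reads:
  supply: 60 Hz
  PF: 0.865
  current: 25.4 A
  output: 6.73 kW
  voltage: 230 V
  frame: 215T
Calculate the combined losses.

2.02 kW

P_in = √3·V·I·cosφ = 1.732×230×25.4×0.865 = 8752 W
P_out = 6730 W
Losses = P_in − P_out = 8752 − 6730 = 2022 W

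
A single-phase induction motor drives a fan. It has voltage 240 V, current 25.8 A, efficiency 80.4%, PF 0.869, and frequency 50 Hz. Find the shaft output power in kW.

P_in = V·I·cosφ = 240 × 25.8 × 0.869 = 5381 W
P_out = η·P_in = 0.804 × 5381 = 4326 W

4.33 kW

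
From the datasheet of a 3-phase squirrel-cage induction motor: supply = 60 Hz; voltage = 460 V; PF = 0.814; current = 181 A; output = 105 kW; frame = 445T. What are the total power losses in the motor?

P_in = √3·V·I·cosφ = 1.732×460×181×0.814 = 117384 W
P_out = 105000 W
Losses = P_in − P_out = 117384 − 105000 = 12384 W

12.4 kW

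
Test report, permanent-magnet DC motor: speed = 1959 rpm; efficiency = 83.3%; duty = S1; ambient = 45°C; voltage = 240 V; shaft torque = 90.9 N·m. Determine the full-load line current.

93.3 A

ω = 2π×1959/60 = 205.1 rad/s; P_out = τω = 90.9 × 205.1 = 18644 W
P_in = P_out / η = 18644 / 0.833 = 22382 W
I = P_in / V = 22382 / 240 = 93.3 A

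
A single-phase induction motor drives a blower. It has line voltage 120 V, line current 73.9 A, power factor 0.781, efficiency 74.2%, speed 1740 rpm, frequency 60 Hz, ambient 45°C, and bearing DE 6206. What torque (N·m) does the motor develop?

28.2 N·m

P_in = V·I·cosφ = 120 × 73.9 × 0.781 = 6926 W
P_out = η·P_in = 0.742 × 6926 = 5139 W
n = 1740 rpm
ω = 2π×1740/60 = 182.2 rad/s
τ = P_out/ω = 5139/182.2 = 28.2 N·m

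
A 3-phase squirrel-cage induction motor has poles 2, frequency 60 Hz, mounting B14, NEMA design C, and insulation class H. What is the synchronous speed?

n_s = 120f/p = 120×60/2 = 3600 rpm

3600 rpm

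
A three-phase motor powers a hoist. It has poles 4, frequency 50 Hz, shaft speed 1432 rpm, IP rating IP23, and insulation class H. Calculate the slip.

n_s = 120f/p = 120×50/4 = 1500 rpm
s = (n_s − n)/n_s = (1500 − 1432)/1500 = 0.0453

4.5 %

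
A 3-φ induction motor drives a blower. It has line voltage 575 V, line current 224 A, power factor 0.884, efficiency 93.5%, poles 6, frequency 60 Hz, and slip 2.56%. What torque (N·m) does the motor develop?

1510 N·m

P_in = √3·V·I·cosφ = 1.732 × 575 × 224 × 0.884 = 197204 W
P_out = η·P_in = 0.935 × 197204 = 184386 W
n_s = 120×60/6 = 1200 rpm; n = 1200×(1−0.0256) = 1169 rpm
ω = 2π×1169/60 = 122.4 rad/s
τ = P_out/ω = 184386/122.4 = 1510 N·m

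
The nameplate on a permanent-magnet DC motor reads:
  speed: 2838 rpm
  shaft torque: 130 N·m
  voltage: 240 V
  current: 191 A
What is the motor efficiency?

ω = 2π × 2838/60 = 297.2 rad/s; P_out = τω = 130 × 297.2 = 38636 W
P_in = V·I = 240 × 191 = 45840 W
η = P_out / P_in = 38636 / 45840 = 0.843 = 84.3%

84.3 %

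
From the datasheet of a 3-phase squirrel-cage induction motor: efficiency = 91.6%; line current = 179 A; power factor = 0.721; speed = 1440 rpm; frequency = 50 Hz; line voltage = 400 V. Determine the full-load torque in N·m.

543 N·m

P_in = √3·V·I·cosφ = 1.732 × 400 × 179 × 0.721 = 89412 W
P_out = η·P_in = 0.916 × 89412 = 81901 W
n = 1440 rpm
ω = 2π×1440/60 = 150.8 rad/s
τ = P_out/ω = 81901/150.8 = 543 N·m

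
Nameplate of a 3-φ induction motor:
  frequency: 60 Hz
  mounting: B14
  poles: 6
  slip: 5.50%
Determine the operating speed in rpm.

n_s = 120f/p = 120×60/6 = 1200 rpm
n = n_s(1 − s) = 1200 × (1 − 0.055) = 1134 rpm

1134 rpm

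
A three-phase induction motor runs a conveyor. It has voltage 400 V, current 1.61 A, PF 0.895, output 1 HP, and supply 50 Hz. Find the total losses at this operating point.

252 W

P_in = √3·V·I·cosφ = 1.732×400×1.61×0.895 = 998 W
P_out = 1×746 = 746 W
Losses = P_in − P_out = 998 − 746 = 252 W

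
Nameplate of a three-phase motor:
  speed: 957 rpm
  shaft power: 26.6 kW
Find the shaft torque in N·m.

265 N·m

ω = 2π × 957/60 = 100.2 rad/s
τ = P/ω = 26600/100.2 = 265 N·m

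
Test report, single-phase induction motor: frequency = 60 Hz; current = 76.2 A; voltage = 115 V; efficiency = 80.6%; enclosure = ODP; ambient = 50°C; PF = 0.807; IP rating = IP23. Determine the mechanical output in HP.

7.64 HP

P_in = V·I·cosφ = 115 × 76.2 × 0.807 = 7072 W
P_out = η·P_in = 0.806 × 7072 = 5700 W
= 5700/746 = 7.64 HP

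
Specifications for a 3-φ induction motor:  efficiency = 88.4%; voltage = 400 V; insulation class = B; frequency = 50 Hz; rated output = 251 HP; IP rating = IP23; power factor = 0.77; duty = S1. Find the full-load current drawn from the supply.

397 A

P_out = 251 × 746 = 187246 W
P_in = P_out / η = 187246 / 0.884 = 211817 W
I_L = P_in / (√3·V_L·cosφ) = 211817 / (1.732 × 400 × 0.77) = 397 A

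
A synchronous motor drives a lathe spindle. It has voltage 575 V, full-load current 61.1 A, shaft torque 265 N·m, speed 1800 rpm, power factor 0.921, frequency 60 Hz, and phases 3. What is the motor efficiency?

89.1 %

ω = 2π × 1800/60 = 188.5 rad/s; P_out = τω = 265 × 188.5 = 49953 W
P_in = √3·V_L·I_L·cosφ = 1.732 × 575 × 61.1 × 0.921 = 56042 W
η = P_out / P_in = 49953 / 56042 = 0.891 = 89.1%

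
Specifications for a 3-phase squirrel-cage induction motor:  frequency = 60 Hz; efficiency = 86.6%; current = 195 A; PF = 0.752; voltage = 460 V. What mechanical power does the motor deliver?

P_in = √3·V·I·cosφ = 1.732 × 460 × 195 × 0.752 = 116831 W
P_out = η·P_in = 0.866 × 116831 = 101176 W

101 kW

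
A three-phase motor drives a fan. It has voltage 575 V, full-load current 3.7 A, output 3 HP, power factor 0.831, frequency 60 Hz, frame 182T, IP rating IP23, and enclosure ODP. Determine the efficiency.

73.1 %

P_out = 3 × 746 = 2238 W
P_in = √3·V_L·I_L·cosφ = 1.732 × 575 × 3.7 × 0.831 = 3062 W
η = P_out / P_in = 2238 / 3062 = 0.731 = 73.1%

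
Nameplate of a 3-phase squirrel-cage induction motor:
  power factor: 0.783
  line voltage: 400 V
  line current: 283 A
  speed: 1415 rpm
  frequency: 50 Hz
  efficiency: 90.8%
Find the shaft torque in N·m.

P_in = √3·V·I·cosφ = 1.732 × 400 × 283 × 0.783 = 153517 W
P_out = η·P_in = 0.908 × 153517 = 139393 W
n = 1415 rpm
ω = 2π×1415/60 = 148.2 rad/s
τ = P_out/ω = 139393/148.2 = 941 N·m

941 N·m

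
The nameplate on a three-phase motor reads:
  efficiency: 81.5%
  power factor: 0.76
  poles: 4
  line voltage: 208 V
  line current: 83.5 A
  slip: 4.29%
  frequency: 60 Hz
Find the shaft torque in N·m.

103 N·m

P_in = √3·V·I·cosφ = 1.732 × 208 × 83.5 × 0.76 = 22862 W
P_out = η·P_in = 0.815 × 22862 = 18633 W
n_s = 120×60/4 = 1800 rpm; n = 1800×(1−0.0429) = 1723 rpm
ω = 2π×1723/60 = 180.4 rad/s
τ = P_out/ω = 18633/180.4 = 103 N·m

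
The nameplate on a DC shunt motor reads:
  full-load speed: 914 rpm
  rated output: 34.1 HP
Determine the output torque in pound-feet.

P_out = 34.1 × 746 = 25439 W
ω = 2π × 914/60 = 95.71 rad/s
τ = P_out/ω = 25439/95.71 = 265.8 N·m
In lb·ft: 265.8/1.356 = 196 lb·ft

196 lb·ft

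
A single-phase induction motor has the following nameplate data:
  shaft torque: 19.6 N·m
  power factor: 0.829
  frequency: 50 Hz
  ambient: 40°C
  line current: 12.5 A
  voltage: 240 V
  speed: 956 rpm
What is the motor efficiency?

ω = 2π × 956/60 = 100.1 rad/s; P_out = τω = 19.6 × 100.1 = 1962 W
P_in = V·I·cosφ = 240 × 12.5 × 0.829 = 2487 W
η = P_out / P_in = 1962 / 2487 = 0.789 = 78.9%

78.9 %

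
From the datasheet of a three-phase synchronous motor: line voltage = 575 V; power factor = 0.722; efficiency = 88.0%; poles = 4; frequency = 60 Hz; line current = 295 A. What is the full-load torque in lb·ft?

730 lb·ft

P_in = √3·V·I·cosφ = 1.732 × 575 × 295 × 0.722 = 212117 W
P_out = η·P_in = 0.88 × 212117 = 186663 W
n = n_s = 120×60/4 = 1800 rpm (synchronous)
ω = 2π×1800/60 = 188.5 rad/s
τ = P_out/ω = 186663/188.5 = 990.3 N·m
In lb·ft: 990.3/1.356 = 730 lb·ft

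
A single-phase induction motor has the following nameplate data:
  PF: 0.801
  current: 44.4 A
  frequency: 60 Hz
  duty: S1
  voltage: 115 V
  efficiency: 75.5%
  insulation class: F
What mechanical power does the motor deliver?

3.09 kW

P_in = V·I·cosφ = 115 × 44.4 × 0.801 = 4090 W
P_out = η·P_in = 0.755 × 4090 = 3088 W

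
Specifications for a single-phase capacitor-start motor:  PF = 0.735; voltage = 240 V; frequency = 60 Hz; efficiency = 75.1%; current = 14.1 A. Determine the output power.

P_in = V·I·cosφ = 240 × 14.1 × 0.735 = 2487 W
P_out = η·P_in = 0.751 × 2487 = 1868 W

1.87 kW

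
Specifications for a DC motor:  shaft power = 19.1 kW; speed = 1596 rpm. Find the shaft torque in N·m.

114 N·m

ω = 2π × 1596/60 = 167.1 rad/s
τ = P/ω = 19100/167.1 = 114 N·m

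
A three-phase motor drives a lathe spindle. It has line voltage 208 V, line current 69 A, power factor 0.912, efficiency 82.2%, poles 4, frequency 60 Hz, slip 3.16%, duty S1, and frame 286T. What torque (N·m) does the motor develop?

P_in = √3·V·I·cosφ = 1.732 × 208 × 69 × 0.912 = 22670 W
P_out = η·P_in = 0.822 × 22670 = 18635 W
n_s = 120×60/4 = 1800 rpm; n = 1800×(1−0.0316) = 1743 rpm
ω = 2π×1743/60 = 182.5 rad/s
τ = P_out/ω = 18635/182.5 = 102 N·m

102 N·m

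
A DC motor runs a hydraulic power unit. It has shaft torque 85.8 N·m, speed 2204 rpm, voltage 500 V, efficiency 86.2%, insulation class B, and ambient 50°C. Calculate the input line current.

ω = 2π×2204/60 = 230.8 rad/s; P_out = τω = 85.8 × 230.8 = 19803 W
P_in = P_out / η = 19803 / 0.862 = 22973 W
I = P_in / V = 22973 / 500 = 45.9 A

45.9 A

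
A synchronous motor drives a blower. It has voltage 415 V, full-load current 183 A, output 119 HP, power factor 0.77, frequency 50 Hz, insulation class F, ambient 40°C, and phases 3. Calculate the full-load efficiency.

P_out = 119 × 746 = 88774 W
P_in = √3·V_L·I_L·cosφ = 1.732 × 415 × 183 × 0.77 = 101283 W
η = P_out / P_in = 88774 / 101283 = 0.876 = 87.6%

87.6 %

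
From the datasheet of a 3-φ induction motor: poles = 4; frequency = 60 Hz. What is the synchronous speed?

n_s = 120f/p = 120×60/4 = 1800 rpm

1800 rpm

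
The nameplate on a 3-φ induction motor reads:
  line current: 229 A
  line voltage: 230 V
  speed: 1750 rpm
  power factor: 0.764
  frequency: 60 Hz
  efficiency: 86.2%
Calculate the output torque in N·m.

328 N·m

P_in = √3·V·I·cosφ = 1.732 × 230 × 229 × 0.764 = 69695 W
P_out = η·P_in = 0.862 × 69695 = 60077 W
n = 1750 rpm
ω = 2π×1750/60 = 183.3 rad/s
τ = P_out/ω = 60077/183.3 = 328 N·m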